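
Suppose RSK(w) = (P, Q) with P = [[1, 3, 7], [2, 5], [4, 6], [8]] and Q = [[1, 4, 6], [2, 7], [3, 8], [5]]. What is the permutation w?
Reverse the RSK construction: for i from n down to 1, find the cell of Q containing i, remove the entry at that cell from P, and reverse-bump it up through P; the value ejected from row 1 is w(i).

Step i=8: Q has 8 at row 3, column 2; remove 6 from row 3 of P and reverse-bump: 6 enters row 2 and ejects 5; 5 enters row 1 and ejects 3. So w(8) = 3. P is now [[1, 5, 7], [2, 6], [4], [8]].
Step i=7: Q has 7 at row 2, column 2; remove 6 from row 2 of P and reverse-bump: 6 enters row 1 and ejects 5. So w(7) = 5. P is now [[1, 6, 7], [2], [4], [8]].
Step i=6: Q has 6 at row 1, column 3; remove that cell from P, ejecting 7. So w(6) = 7. P is now [[1, 6], [2], [4], [8]].
Step i=5: Q has 5 at row 4, column 1; remove 8 from row 4 of P and reverse-bump: 8 enters row 3 and ejects 4; 4 enters row 2 and ejects 2; 2 enters row 1 and ejects 1. So w(5) = 1. P is now [[2, 6], [4], [8]].
Step i=4: Q has 4 at row 1, column 2; remove that cell from P, ejecting 6. So w(4) = 6. P is now [[2], [4], [8]].
Step i=3: Q has 3 at row 3, column 1; remove 8 from row 3 of P and reverse-bump: 8 enters row 2 and ejects 4; 4 enters row 1 and ejects 2. So w(3) = 2. P is now [[4], [8]].
Step i=2: Q has 2 at row 2, column 1; remove 8 from row 2 of P and reverse-bump: 8 enters row 1 and ejects 4. So w(2) = 4. P is now [[8]].
Step i=1: Q has 1 at row 1, column 1; remove that cell from P, ejecting 8. So w(1) = 8. P is now [].

So w = 8 4 2 6 1 7 5 3.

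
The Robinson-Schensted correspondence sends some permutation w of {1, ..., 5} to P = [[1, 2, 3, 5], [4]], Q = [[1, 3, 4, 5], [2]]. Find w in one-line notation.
Reverse the RSK construction: for i from n down to 1, find the cell of Q containing i, remove the entry at that cell from P, and reverse-bump it up through P; the value ejected from row 1 is w(i).

Step i=5: Q has 5 at row 1, column 4; remove that cell from P, ejecting 5. So w(5) = 5. P is now [[1, 2, 3], [4]].
Step i=4: Q has 4 at row 1, column 3; remove that cell from P, ejecting 3. So w(4) = 3. P is now [[1, 2], [4]].
Step i=3: Q has 3 at row 1, column 2; remove that cell from P, ejecting 2. So w(3) = 2. P is now [[1], [4]].
Step i=2: Q has 2 at row 2, column 1; remove 4 from row 2 of P and reverse-bump: 4 enters row 1 and ejects 1. So w(2) = 1. P is now [[4]].
Step i=1: Q has 1 at row 1, column 1; remove that cell from P, ejecting 4. So w(1) = 4. P is now [].

So w = 4 1 2 3 5.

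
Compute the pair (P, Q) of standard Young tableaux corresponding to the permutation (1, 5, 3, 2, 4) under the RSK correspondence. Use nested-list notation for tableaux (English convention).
Insert each entry of the permutation into P by Schensted row insertion, recording in Q the position of each new cell.

After inserting 1: P = [[1]].
After inserting 5: P = [[1, 5]].
After inserting 3: P = [[1, 3], [5]].
After inserting 2: P = [[1, 2], [3], [5]].
After inserting 4: P = [[1, 2, 4], [3], [5]].

So P = [[1, 2, 4], [3], [5]], Q = [[1, 2, 5], [3], [4]].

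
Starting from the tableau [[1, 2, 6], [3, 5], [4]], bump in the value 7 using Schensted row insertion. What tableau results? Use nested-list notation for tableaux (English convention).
7 is larger than every entry of row 1, so it is appended to row 1. The new tableau is [[1, 2, 6, 7], [3, 5], [4]].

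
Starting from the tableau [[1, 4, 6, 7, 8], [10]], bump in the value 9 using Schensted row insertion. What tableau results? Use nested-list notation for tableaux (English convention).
[[1, 4, 6, 7, 8, 9], [10]]

9 is larger than every entry of row 1, so it is appended to row 1. The new tableau is [[1, 4, 6, 7, 8, 9], [10]].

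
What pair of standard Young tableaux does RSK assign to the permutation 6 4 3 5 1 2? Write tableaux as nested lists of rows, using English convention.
Insert each entry of the permutation into P by Schensted row insertion, recording in Q the position of each new cell.

Insert 6: appended to row 1. P = [[6]], Q = [[1]].
Insert 4: 4 bumps 6 from row 1; 6 starts row 2. P = [[4], [6]], Q = [[1], [2]].
Insert 3: 3 bumps 4 from row 1; 4 bumps 6 from row 2; 6 starts row 3. P = [[3], [4], [6]], Q = [[1], [2], [3]].
Insert 5: appended to row 1. P = [[3, 5], [4], [6]], Q = [[1, 4], [2], [3]].
Insert 1: 1 bumps 3 from row 1; 3 bumps 4 from row 2; 4 bumps 6 from row 3; 6 starts row 4. P = [[1, 5], [3], [4], [6]], Q = [[1, 4], [2], [3], [5]].
Insert 2: 2 bumps 5 from row 1; 5 appends to row 2. P = [[1, 2], [3, 5], [4], [6]], Q = [[1, 4], [2, 6], [3], [5]].

So P = [[1, 2], [3, 5], [4], [6]], Q = [[1, 4], [2, 6], [3], [5]].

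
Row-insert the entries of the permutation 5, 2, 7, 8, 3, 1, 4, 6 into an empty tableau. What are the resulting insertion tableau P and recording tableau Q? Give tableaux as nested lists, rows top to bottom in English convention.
P = [[1, 3, 4, 6], [2, 7, 8], [5]], Q = [[1, 3, 4, 8], [2, 5, 7], [6]]

Insert each entry of the permutation into P by Schensted row insertion, recording in Q the position of each new cell.

Insert 5: appended to row 1. P = [[5]].
Insert 2: 2 bumps 5 from row 1; 5 starts row 2. P = [[2], [5]].
Insert 7: appended to row 1. P = [[2, 7], [5]].
Insert 8: appended to row 1. P = [[2, 7, 8], [5]].
Insert 3: 3 bumps 7 from row 1; 7 appends to row 2. P = [[2, 3, 8], [5, 7]].
Insert 1: 1 bumps 2 from row 1; 2 bumps 5 from row 2; 5 starts row 3. P = [[1, 3, 8], [2, 7], [5]].
Insert 4: 4 bumps 8 from row 1; 8 appends to row 2. P = [[1, 3, 4], [2, 7, 8], [5]].
Insert 6: appended to row 1. P = [[1, 3, 4, 6], [2, 7, 8], [5]].

So P = [[1, 3, 4, 6], [2, 7, 8], [5]], Q = [[1, 3, 4, 8], [2, 5, 7], [6]].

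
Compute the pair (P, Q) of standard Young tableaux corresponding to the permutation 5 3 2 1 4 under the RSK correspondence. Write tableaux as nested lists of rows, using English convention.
Insert each entry of the permutation into P by Schensted row insertion, recording in Q the position of each new cell.

After inserting 5: P = [[5]].
After inserting 3: P = [[3], [5]].
After inserting 2: P = [[2], [3], [5]].
After inserting 1: P = [[1], [2], [3], [5]].
After inserting 4: P = [[1, 4], [2], [3], [5]].

So P = [[1, 4], [2], [3], [5]], Q = [[1, 5], [2], [3], [4]].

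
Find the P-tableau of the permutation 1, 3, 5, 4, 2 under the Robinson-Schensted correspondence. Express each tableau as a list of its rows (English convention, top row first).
P = [[1, 2, 4], [3], [5]]

Insert 1: appended to row 1. P = [[1]].
Insert 3: appended to row 1. P = [[1, 3]].
Insert 5: appended to row 1. P = [[1, 3, 5]].
Insert 4: 4 bumps 5 from row 1; 5 starts row 2. P = [[1, 3, 4], [5]].
Insert 2: 2 bumps 3 from row 1; 3 bumps 5 from row 2; 5 starts row 3. P = [[1, 2, 4], [3], [5]].

So P = [[1, 2, 4], [3], [5]].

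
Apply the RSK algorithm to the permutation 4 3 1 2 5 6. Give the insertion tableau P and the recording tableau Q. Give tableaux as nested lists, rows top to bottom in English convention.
P = [[1, 2, 5, 6], [3], [4]], Q = [[1, 4, 5, 6], [2], [3]]

Insert each entry of the permutation into P by Schensted row insertion, recording in Q the position of each new cell.

Insert 4: appended to row 1. P = [[4]].
Insert 3: 3 bumps 4 from row 1; 4 starts row 2. P = [[3], [4]].
Insert 1: 1 bumps 3 from row 1; 3 bumps 4 from row 2; 4 starts row 3. P = [[1], [3], [4]].
Insert 2: appended to row 1. P = [[1, 2], [3], [4]].
Insert 5: appended to row 1. P = [[1, 2, 5], [3], [4]].
Insert 6: appended to row 1. P = [[1, 2, 5, 6], [3], [4]].

So P = [[1, 2, 5, 6], [3], [4]], Q = [[1, 4, 5, 6], [2], [3]].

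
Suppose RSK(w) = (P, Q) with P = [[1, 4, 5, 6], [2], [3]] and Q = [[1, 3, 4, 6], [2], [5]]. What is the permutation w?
Reverse the RSK construction: for i from n down to 1, find the cell of Q containing i, remove the entry at that cell from P, and reverse-bump it up through P; the value ejected from row 1 is w(i).

Step i=6: Q has 6 at row 1, column 4; remove that cell from P, ejecting 6. So w(6) = 6. P is now [[1, 4, 5], [2], [3]].
Step i=5: Q has 5 at row 3, column 1; remove 3 from row 3 of P and reverse-bump: 3 enters row 2 and ejects 2; 2 enters row 1 and ejects 1. So w(5) = 1. P is now [[2, 4, 5], [3]].
Step i=4: Q has 4 at row 1, column 3; remove that cell from P, ejecting 5. So w(4) = 5. P is now [[2, 4], [3]].
Step i=3: Q has 3 at row 1, column 2; remove that cell from P, ejecting 4. So w(3) = 4. P is now [[2], [3]].
Step i=2: Q has 2 at row 2, column 1; remove 3 from row 2 of P and reverse-bump: 3 enters row 1 and ejects 2. So w(2) = 2. P is now [[3]].
Step i=1: Q has 1 at row 1, column 1; remove that cell from P, ejecting 3. So w(1) = 3. P is now [].

So w = 3 2 4 5 1 6.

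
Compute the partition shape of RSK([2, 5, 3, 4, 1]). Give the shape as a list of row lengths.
Row-insert each entry into an empty tableau.

After inserting 2: P = [[2]].
After inserting 5: P = [[2, 5]].
After inserting 3: P = [[2, 3], [5]].
After inserting 4: P = [[2, 3, 4], [5]].
After inserting 1: P = [[1, 3, 4], [2], [5]].

The final insertion tableau P = [[1, 3, 4], [2], [5]] has shape [3, 1, 1].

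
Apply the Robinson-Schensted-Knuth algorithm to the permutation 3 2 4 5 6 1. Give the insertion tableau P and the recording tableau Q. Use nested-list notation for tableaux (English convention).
Insert each entry of the permutation into P by Schensted row insertion, recording in Q the position of each new cell.

Insert 3: appended to row 1. P = [[3]], Q = [[1]].
Insert 2: 2 bumps 3 from row 1; 3 starts row 2. P = [[2], [3]], Q = [[1], [2]].
Insert 4: appended to row 1. P = [[2, 4], [3]], Q = [[1, 3], [2]].
Insert 5: appended to row 1. P = [[2, 4, 5], [3]], Q = [[1, 3, 4], [2]].
Insert 6: appended to row 1. P = [[2, 4, 5, 6], [3]], Q = [[1, 3, 4, 5], [2]].
Insert 1: 1 bumps 2 from row 1; 2 bumps 3 from row 2; 3 starts row 3. P = [[1, 4, 5, 6], [2], [3]], Q = [[1, 3, 4, 5], [2], [6]].

So P = [[1, 4, 5, 6], [2], [3]], Q = [[1, 3, 4, 5], [2], [6]].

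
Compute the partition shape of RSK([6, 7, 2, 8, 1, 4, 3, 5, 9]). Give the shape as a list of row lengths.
[4, 3, 2]

RSK row insertion gives P = [[1, 3, 5, 9], [2, 4, 8], [6, 7]], which has shape [4, 3, 2].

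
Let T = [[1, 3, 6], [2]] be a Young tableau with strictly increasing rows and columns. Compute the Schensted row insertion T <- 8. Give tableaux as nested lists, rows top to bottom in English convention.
[[1, 3, 6, 8], [2]]

8 is larger than every entry of row 1, so it is appended to row 1. The new tableau is [[1, 3, 6, 8], [2]].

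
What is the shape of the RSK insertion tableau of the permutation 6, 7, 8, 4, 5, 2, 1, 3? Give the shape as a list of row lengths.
Row-insert each entry into an empty tableau.

After inserting 6: P = [[6]].
After inserting 7: P = [[6, 7]].
After inserting 8: P = [[6, 7, 8]].
After inserting 4: P = [[4, 7, 8], [6]].
After inserting 5: P = [[4, 5, 8], [6, 7]].
After inserting 2: P = [[2, 5, 8], [4, 7], [6]].
After inserting 1: P = [[1, 5, 8], [2, 7], [4], [6]].
After inserting 3: P = [[1, 3, 8], [2, 5], [4, 7], [6]].

The final insertion tableau P = [[1, 3, 8], [2, 5], [4, 7], [6]] has shape [3, 2, 2, 1].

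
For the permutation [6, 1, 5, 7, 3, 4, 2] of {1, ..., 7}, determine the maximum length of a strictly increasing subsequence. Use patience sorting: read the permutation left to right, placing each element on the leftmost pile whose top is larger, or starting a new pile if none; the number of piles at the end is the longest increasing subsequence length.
6: new pile. tops = [6]
1: onto pile 1 (replacing 6). tops = [1]
5: new pile. tops = [1, 5]
7: new pile. tops = [1, 5, 7]
3: onto pile 2 (replacing 5). tops = [1, 3, 7]
4: onto pile 3 (replacing 7). tops = [1, 3, 4]
2: onto pile 2 (replacing 3). tops = [1, 2, 4]

3 piles, so the longest increasing subsequence has length 3.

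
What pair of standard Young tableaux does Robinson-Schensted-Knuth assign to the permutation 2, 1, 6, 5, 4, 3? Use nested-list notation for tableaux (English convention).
Insert each entry of the permutation into P by Schensted row insertion, recording in Q the position of each new cell.

Insert 2: appended to row 1. P = [[2]].
Insert 1: 1 bumps 2 from row 1; 2 starts row 2. P = [[1], [2]].
Insert 6: appended to row 1. P = [[1, 6], [2]].
Insert 5: 5 bumps 6 from row 1; 6 appends to row 2. P = [[1, 5], [2, 6]].
Insert 4: 4 bumps 5 from row 1; 5 bumps 6 from row 2; 6 starts row 3. P = [[1, 4], [2, 5], [6]].
Insert 3: 3 bumps 4 from row 1; 4 bumps 5 from row 2; 5 bumps 6 from row 3; 6 starts row 4. P = [[1, 3], [2, 4], [5], [6]].

So P = [[1, 3], [2, 4], [5], [6]], Q = [[1, 3], [2, 4], [5], [6]].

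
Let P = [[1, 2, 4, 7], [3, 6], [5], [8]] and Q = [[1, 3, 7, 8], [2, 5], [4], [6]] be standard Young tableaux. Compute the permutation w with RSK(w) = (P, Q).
8 5 6 1 3 2 4 7

Reverse the RSK construction: for i from n down to 1, find the cell of Q containing i, remove the entry at that cell from P, and reverse-bump it up through P; the value ejected from row 1 is w(i).

Step i=8: Q has 8 at row 1, column 4; remove that cell from P, ejecting 7. So w(8) = 7. P is now [[1, 2, 4], [3, 6], [5], [8]].
Step i=7: Q has 7 at row 1, column 3; remove that cell from P, ejecting 4. So w(7) = 4. P is now [[1, 2], [3, 6], [5], [8]].
Step i=6: Q has 6 at row 4, column 1; remove 8 from row 4 of P and reverse-bump: 8 enters row 3 and ejects 5; 5 enters row 2 and ejects 3; 3 enters row 1 and ejects 2. So w(6) = 2. P is now [[1, 3], [5, 6], [8]].
Step i=5: Q has 5 at row 2, column 2; remove 6 from row 2 of P and reverse-bump: 6 enters row 1 and ejects 3. So w(5) = 3. P is now [[1, 6], [5], [8]].
Step i=4: Q has 4 at row 3, column 1; remove 8 from row 3 of P and reverse-bump: 8 enters row 2 and ejects 5; 5 enters row 1 and ejects 1. So w(4) = 1. P is now [[5, 6], [8]].
Step i=3: Q has 3 at row 1, column 2; remove that cell from P, ejecting 6. So w(3) = 6. P is now [[5], [8]].
Step i=2: Q has 2 at row 2, column 1; remove 8 from row 2 of P and reverse-bump: 8 enters row 1 and ejects 5. So w(2) = 5. P is now [[8]].
Step i=1: Q has 1 at row 1, column 1; remove that cell from P, ejecting 8. So w(1) = 8. P is now [].

So w = 8 5 6 1 3 2 4 7.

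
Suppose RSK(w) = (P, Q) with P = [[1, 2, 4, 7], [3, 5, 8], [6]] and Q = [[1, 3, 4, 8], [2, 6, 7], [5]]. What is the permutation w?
Reverse the RSK construction: for i from n down to 1, find the cell of Q containing i, remove the entry at that cell from P, and reverse-bump it up through P; the value ejected from row 1 is w(i).

Step i=8: Q has 8 at row 1, column 4; remove that cell from P, ejecting 7. So w(8) = 7. P is now [[1, 2, 4], [3, 5, 8], [6]].
Step i=7: Q has 7 at row 2, column 3; remove 8 from row 2 of P and reverse-bump: 8 enters row 1 and ejects 4. So w(7) = 4. P is now [[1, 2, 8], [3, 5], [6]].
Step i=6: Q has 6 at row 2, column 2; remove 5 from row 2 of P and reverse-bump: 5 enters row 1 and ejects 2. So w(6) = 2. P is now [[1, 5, 8], [3], [6]].
Step i=5: Q has 5 at row 3, column 1; remove 6 from row 3 of P and reverse-bump: 6 enters row 2 and ejects 3; 3 enters row 1 and ejects 1. So w(5) = 1. P is now [[3, 5, 8], [6]].
Step i=4: Q has 4 at row 1, column 3; remove that cell from P, ejecting 8. So w(4) = 8. P is now [[3, 5], [6]].
Step i=3: Q has 3 at row 1, column 2; remove that cell from P, ejecting 5. So w(3) = 5. P is now [[3], [6]].
Step i=2: Q has 2 at row 2, column 1; remove 6 from row 2 of P and reverse-bump: 6 enters row 1 and ejects 3. So w(2) = 3. P is now [[6]].
Step i=1: Q has 1 at row 1, column 1; remove that cell from P, ejecting 6. So w(1) = 6. P is now [].

So w = 6 3 5 8 1 2 4 7.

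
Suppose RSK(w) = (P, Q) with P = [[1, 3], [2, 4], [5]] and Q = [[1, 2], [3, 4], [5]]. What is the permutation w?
2 5 1 4 3

Reverse the RSK construction: for i from n down to 1, find the cell of Q containing i, remove the entry at that cell from P, and reverse-bump it up through P; the value ejected from row 1 is w(i).

Step i=5: Q has 5 at row 3, column 1; remove 5 from row 3 of P and reverse-bump: 5 enters row 2 and ejects 4; 4 enters row 1 and ejects 3. So w(5) = 3. P is now [[1, 4], [2, 5]].
Step i=4: Q has 4 at row 2, column 2; remove 5 from row 2 of P and reverse-bump: 5 enters row 1 and ejects 4. So w(4) = 4. P is now [[1, 5], [2]].
Step i=3: Q has 3 at row 2, column 1; remove 2 from row 2 of P and reverse-bump: 2 enters row 1 and ejects 1. So w(3) = 1. P is now [[2, 5]].
Step i=2: Q has 2 at row 1, column 2; remove that cell from P, ejecting 5. So w(2) = 5. P is now [[2]].
Step i=1: Q has 1 at row 1, column 1; remove that cell from P, ejecting 2. So w(1) = 2. P is now [].

So w = 2 5 1 4 3.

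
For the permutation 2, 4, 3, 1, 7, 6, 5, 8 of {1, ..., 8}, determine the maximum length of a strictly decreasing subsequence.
3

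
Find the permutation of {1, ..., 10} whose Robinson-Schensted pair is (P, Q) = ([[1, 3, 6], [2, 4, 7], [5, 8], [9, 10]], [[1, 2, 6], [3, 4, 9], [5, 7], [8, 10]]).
Reverse the RSK construction: for i from n down to 1, find the cell of Q containing i, remove the entry at that cell from P, and reverse-bump it up through P; the value ejected from row 1 is w(i).

Step i=10: Q has 10 at row 4, column 2; remove 10 from row 4 of P and reverse-bump: 10 enters row 3 and ejects 8; 8 enters row 2 and ejects 7; 7 enters row 1 and ejects 6. So w(10) = 6. P is now [[1, 3, 7], [2, 4, 8], [5, 10], [9]].
Step i=9: Q has 9 at row 2, column 3; remove 8 from row 2 of P and reverse-bump: 8 enters row 1 and ejects 7. So w(9) = 7. P is now [[1, 3, 8], [2, 4], [5, 10], [9]].
Step i=8: Q has 8 at row 4, column 1; remove 9 from row 4 of P and reverse-bump: 9 enters row 3 and ejects 5; 5 enters row 2 and ejects 4; 4 enters row 1 and ejects 3. So w(8) = 3. P is now [[1, 4, 8], [2, 5], [9, 10]].
Step i=7: Q has 7 at row 3, column 2; remove 10 from row 3 of P and reverse-bump: 10 enters row 2 and ejects 5; 5 enters row 1 and ejects 4. So w(7) = 4. P is now [[1, 5, 8], [2, 10], [9]].
Step i=6: Q has 6 at row 1, column 3; remove that cell from P, ejecting 8. So w(6) = 8. P is now [[1, 5], [2, 10], [9]].
Step i=5: Q has 5 at row 3, column 1; remove 9 from row 3 of P and reverse-bump: 9 enters row 2 and ejects 2; 2 enters row 1 and ejects 1. So w(5) = 1. P is now [[2, 5], [9, 10]].
Step i=4: Q has 4 at row 2, column 2; remove 10 from row 2 of P and reverse-bump: 10 enters row 1 and ejects 5. So w(4) = 5. P is now [[2, 10], [9]].
Step i=3: Q has 3 at row 2, column 1; remove 9 from row 2 of P and reverse-bump: 9 enters row 1 and ejects 2. So w(3) = 2. P is now [[9, 10]].
Step i=2: Q has 2 at row 1, column 2; remove that cell from P, ejecting 10. So w(2) = 10. P is now [[9]].
Step i=1: Q has 1 at row 1, column 1; remove that cell from P, ejecting 9. So w(1) = 9. P is now [].

So w = 9 10 2 5 1 8 4 3 7 6.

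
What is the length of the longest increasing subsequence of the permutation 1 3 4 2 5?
4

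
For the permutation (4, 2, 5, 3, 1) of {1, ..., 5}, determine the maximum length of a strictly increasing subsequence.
2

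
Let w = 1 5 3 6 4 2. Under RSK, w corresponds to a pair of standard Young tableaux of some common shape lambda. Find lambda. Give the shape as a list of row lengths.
Row-insert each entry into an empty tableau.

After inserting 1: P = [[1]].
After inserting 5: P = [[1, 5]].
After inserting 3: P = [[1, 3], [5]].
After inserting 6: P = [[1, 3, 6], [5]].
After inserting 4: P = [[1, 3, 4], [5, 6]].
After inserting 2: P = [[1, 2, 4], [3, 6], [5]].

The final insertion tableau P = [[1, 2, 4], [3, 6], [5]] has shape [3, 2, 1].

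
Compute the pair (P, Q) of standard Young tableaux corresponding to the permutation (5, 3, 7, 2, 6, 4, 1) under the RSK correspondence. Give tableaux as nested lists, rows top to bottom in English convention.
P = [[1, 4], [2, 6], [3, 7], [5]], Q = [[1, 3], [2, 5], [4, 6], [7]]

Insert each entry of the permutation into P by Schensted row insertion, recording in Q the position of each new cell.

Insert 5: appended to row 1. P = [[5]], Q = [[1]].
Insert 3: 3 bumps 5 from row 1; 5 starts row 2. P = [[3], [5]], Q = [[1], [2]].
Insert 7: appended to row 1. P = [[3, 7], [5]], Q = [[1, 3], [2]].
Insert 2: 2 bumps 3 from row 1; 3 bumps 5 from row 2; 5 starts row 3. P = [[2, 7], [3], [5]], Q = [[1, 3], [2], [4]].
Insert 6: 6 bumps 7 from row 1; 7 appends to row 2. P = [[2, 6], [3, 7], [5]], Q = [[1, 3], [2, 5], [4]].
Insert 4: 4 bumps 6 from row 1; 6 bumps 7 from row 2; 7 appends to row 3. P = [[2, 4], [3, 6], [5, 7]], Q = [[1, 3], [2, 5], [4, 6]].
Insert 1: 1 bumps 2 from row 1; 2 bumps 3 from row 2; 3 bumps 5 from row 3; 5 starts row 4. P = [[1, 4], [2, 6], [3, 7], [5]], Q = [[1, 3], [2, 5], [4, 6], [7]].

So P = [[1, 4], [2, 6], [3, 7], [5]], Q = [[1, 3], [2, 5], [4, 6], [7]].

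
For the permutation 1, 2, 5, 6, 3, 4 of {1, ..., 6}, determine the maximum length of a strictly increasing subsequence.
4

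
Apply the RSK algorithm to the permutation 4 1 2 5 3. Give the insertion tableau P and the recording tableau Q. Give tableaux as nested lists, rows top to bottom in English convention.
P = [[1, 2, 3], [4, 5]], Q = [[1, 3, 4], [2, 5]]

Insert each entry of the permutation into P by Schensted row insertion, recording in Q the position of each new cell.

Insert 4: appended to row 1. P = [[4]].
Insert 1: 1 bumps 4 from row 1; 4 starts row 2. P = [[1], [4]].
Insert 2: appended to row 1. P = [[1, 2], [4]].
Insert 5: appended to row 1. P = [[1, 2, 5], [4]].
Insert 3: 3 bumps 5 from row 1; 5 appends to row 2. P = [[1, 2, 3], [4, 5]].

So P = [[1, 2, 3], [4, 5]], Q = [[1, 3, 4], [2, 5]].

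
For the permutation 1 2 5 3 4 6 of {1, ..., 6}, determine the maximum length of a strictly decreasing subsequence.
2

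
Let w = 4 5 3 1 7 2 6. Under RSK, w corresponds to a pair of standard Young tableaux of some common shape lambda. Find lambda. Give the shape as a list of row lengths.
[3, 3, 1]

Row-insert each entry into an empty tableau.

After inserting 4: P = [[4]].
After inserting 5: P = [[4, 5]].
After inserting 3: P = [[3, 5], [4]].
After inserting 1: P = [[1, 5], [3], [4]].
After inserting 7: P = [[1, 5, 7], [3], [4]].
After inserting 2: P = [[1, 2, 7], [3, 5], [4]].
After inserting 6: P = [[1, 2, 6], [3, 5, 7], [4]].

The final insertion tableau P = [[1, 2, 6], [3, 5, 7], [4]] has shape [3, 3, 1].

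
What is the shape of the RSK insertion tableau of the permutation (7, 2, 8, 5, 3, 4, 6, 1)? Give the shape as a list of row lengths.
[4, 2, 1, 1]

Row-insert each entry into an empty tableau.

After inserting 7: P = [[7]].
After inserting 2: P = [[2], [7]].
After inserting 8: P = [[2, 8], [7]].
After inserting 5: P = [[2, 5], [7, 8]].
After inserting 3: P = [[2, 3], [5, 8], [7]].
After inserting 4: P = [[2, 3, 4], [5, 8], [7]].
After inserting 6: P = [[2, 3, 4, 6], [5, 8], [7]].
After inserting 1: P = [[1, 3, 4, 6], [2, 8], [5], [7]].

The final insertion tableau P = [[1, 3, 4, 6], [2, 8], [5], [7]] has shape [4, 2, 1, 1].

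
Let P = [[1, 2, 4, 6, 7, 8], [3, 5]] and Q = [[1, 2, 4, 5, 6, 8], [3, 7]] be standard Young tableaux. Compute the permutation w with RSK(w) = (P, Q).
1 3 2 5 6 7 4 8

Reverse the RSK construction: for i from n down to 1, find the cell of Q containing i, remove the entry at that cell from P, and reverse-bump it up through P; the value ejected from row 1 is w(i).

Step i=8: Q has 8 at row 1, column 6; remove that cell from P, ejecting 8. So w(8) = 8. P is now [[1, 2, 4, 6, 7], [3, 5]].
Step i=7: Q has 7 at row 2, column 2; remove 5 from row 2 of P and reverse-bump: 5 enters row 1 and ejects 4. So w(7) = 4. P is now [[1, 2, 5, 6, 7], [3]].
Step i=6: Q has 6 at row 1, column 5; remove that cell from P, ejecting 7. So w(6) = 7. P is now [[1, 2, 5, 6], [3]].
Step i=5: Q has 5 at row 1, column 4; remove that cell from P, ejecting 6. So w(5) = 6. P is now [[1, 2, 5], [3]].
Step i=4: Q has 4 at row 1, column 3; remove that cell from P, ejecting 5. So w(4) = 5. P is now [[1, 2], [3]].
Step i=3: Q has 3 at row 2, column 1; remove 3 from row 2 of P and reverse-bump: 3 enters row 1 and ejects 2. So w(3) = 2. P is now [[1, 3]].
Step i=2: Q has 2 at row 1, column 2; remove that cell from P, ejecting 3. So w(2) = 3. P is now [[1]].
Step i=1: Q has 1 at row 1, column 1; remove that cell from P, ejecting 1. So w(1) = 1. P is now [].

So w = 1 3 2 5 6 7 4 8.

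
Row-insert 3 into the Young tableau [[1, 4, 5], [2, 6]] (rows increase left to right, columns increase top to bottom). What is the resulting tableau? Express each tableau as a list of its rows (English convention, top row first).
In row 1, 3 replaces 4 (the leftmost entry greater than 3); 4 is bumped to row 2. In row 2, 4 replaces 6 (the leftmost entry greater than 4); 6 is bumped to row 3. 6 starts a new row 3. The new tableau is [[1, 3, 5], [2, 4], [6]].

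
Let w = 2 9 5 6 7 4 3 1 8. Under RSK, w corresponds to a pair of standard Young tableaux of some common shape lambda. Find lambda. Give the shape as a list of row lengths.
RSK row insertion gives P = [[1, 3, 6, 7, 8], [2], [4], [5], [9]], which has shape [5, 1, 1, 1, 1].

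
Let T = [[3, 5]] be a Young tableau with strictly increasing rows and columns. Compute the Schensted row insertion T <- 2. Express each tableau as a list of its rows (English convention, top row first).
[[2, 5], [3]]

In row 1, 2 replaces 3 (the leftmost entry greater than 2); 3 is bumped to row 2. 3 starts a new row 2. The new tableau is [[2, 5], [3]].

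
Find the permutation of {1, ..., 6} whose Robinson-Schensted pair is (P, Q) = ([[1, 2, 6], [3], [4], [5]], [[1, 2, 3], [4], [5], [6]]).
Reverse the RSK construction: for i from n down to 1, find the cell of Q containing i, remove the entry at that cell from P, and reverse-bump it up through P; the value ejected from row 1 is w(i).

Step i=6: Q has 6 at row 4, column 1; remove 5 from row 4 of P and reverse-bump: 5 enters row 3 and ejects 4; 4 enters row 2 and ejects 3; 3 enters row 1 and ejects 2. So w(6) = 2. P is now [[1, 3, 6], [4], [5]].
Step i=5: Q has 5 at row 3, column 1; remove 5 from row 3 of P and reverse-bump: 5 enters row 2 and ejects 4; 4 enters row 1 and ejects 3. So w(5) = 3. P is now [[1, 4, 6], [5]].
Step i=4: Q has 4 at row 2, column 1; remove 5 from row 2 of P and reverse-bump: 5 enters row 1 and ejects 4. So w(4) = 4. P is now [[1, 5, 6]].
Step i=3: Q has 3 at row 1, column 3; remove that cell from P, ejecting 6. So w(3) = 6. P is now [[1, 5]].
Step i=2: Q has 2 at row 1, column 2; remove that cell from P, ejecting 5. So w(2) = 5. P is now [[1]].
Step i=1: Q has 1 at row 1, column 1; remove that cell from P, ejecting 1. So w(1) = 1. P is now [].

So w = 1 5 6 4 3 2.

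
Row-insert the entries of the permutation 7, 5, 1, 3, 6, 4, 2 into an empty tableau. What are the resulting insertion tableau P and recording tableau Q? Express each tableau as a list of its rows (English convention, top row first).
P = [[1, 2, 4], [3, 6], [5], [7]], Q = [[1, 4, 5], [2, 6], [3], [7]]

Insert each entry of the permutation into P by Schensted row insertion, recording in Q the position of each new cell.

After inserting 7: P = [[7]].
After inserting 5: P = [[5], [7]].
After inserting 1: P = [[1], [5], [7]].
After inserting 3: P = [[1, 3], [5], [7]].
After inserting 6: P = [[1, 3, 6], [5], [7]].
After inserting 4: P = [[1, 3, 4], [5, 6], [7]].
After inserting 2: P = [[1, 2, 4], [3, 6], [5], [7]].

So P = [[1, 2, 4], [3, 6], [5], [7]], Q = [[1, 4, 5], [2, 6], [3], [7]].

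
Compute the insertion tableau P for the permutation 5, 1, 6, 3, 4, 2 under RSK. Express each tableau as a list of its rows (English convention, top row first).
P = [[1, 2, 4], [3, 6], [5]]

Insert 5: appended to row 1. P = [[5]].
Insert 1: 1 bumps 5 from row 1; 5 starts row 2. P = [[1], [5]].
Insert 6: appended to row 1. P = [[1, 6], [5]].
Insert 3: 3 bumps 6 from row 1; 6 appends to row 2. P = [[1, 3], [5, 6]].
Insert 4: appended to row 1. P = [[1, 3, 4], [5, 6]].
Insert 2: 2 bumps 3 from row 1; 3 bumps 5 from row 2; 5 starts row 3. P = [[1, 2, 4], [3, 6], [5]].

So P = [[1, 2, 4], [3, 6], [5]].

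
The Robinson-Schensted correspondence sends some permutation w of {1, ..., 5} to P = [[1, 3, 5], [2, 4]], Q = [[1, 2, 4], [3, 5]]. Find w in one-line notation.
Reverse the RSK construction: for i from n down to 1, find the cell of Q containing i, remove the entry at that cell from P, and reverse-bump it up through P; the value ejected from row 1 is w(i).

Step i=5: Q has 5 at row 2, column 2; remove 4 from row 2 of P and reverse-bump: 4 enters row 1 and ejects 3. So w(5) = 3. P is now [[1, 4, 5], [2]].
Step i=4: Q has 4 at row 1, column 3; remove that cell from P, ejecting 5. So w(4) = 5. P is now [[1, 4], [2]].
Step i=3: Q has 3 at row 2, column 1; remove 2 from row 2 of P and reverse-bump: 2 enters row 1 and ejects 1. So w(3) = 1. P is now [[2, 4]].
Step i=2: Q has 2 at row 1, column 2; remove that cell from P, ejecting 4. So w(2) = 4. P is now [[2]].
Step i=1: Q has 1 at row 1, column 1; remove that cell from P, ejecting 2. So w(1) = 2. P is now [].

So w = 2 4 1 5 3.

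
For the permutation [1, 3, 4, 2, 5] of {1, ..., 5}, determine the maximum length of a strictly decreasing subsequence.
2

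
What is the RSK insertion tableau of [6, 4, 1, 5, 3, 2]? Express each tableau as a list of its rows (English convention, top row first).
P = [[1, 2], [3, 5], [4], [6]]

Insert 6: appended to row 1. P = [[6]].
Insert 4: 4 bumps 6 from row 1; 6 starts row 2. P = [[4], [6]].
Insert 1: 1 bumps 4 from row 1; 4 bumps 6 from row 2; 6 starts row 3. P = [[1], [4], [6]].
Insert 5: appended to row 1. P = [[1, 5], [4], [6]].
Insert 3: 3 bumps 5 from row 1; 5 appends to row 2. P = [[1, 3], [4, 5], [6]].
Insert 2: 2 bumps 3 from row 1; 3 bumps 4 from row 2; 4 bumps 6 from row 3; 6 starts row 4. P = [[1, 2], [3, 5], [4], [6]].

So P = [[1, 2], [3, 5], [4], [6]].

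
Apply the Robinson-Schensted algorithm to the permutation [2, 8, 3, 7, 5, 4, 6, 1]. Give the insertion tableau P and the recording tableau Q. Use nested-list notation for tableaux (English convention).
Insert each entry of the permutation into P by Schensted row insertion, recording in Q the position of each new cell.

After inserting 2: P = [[2]].
After inserting 8: P = [[2, 8]].
After inserting 3: P = [[2, 3], [8]].
After inserting 7: P = [[2, 3, 7], [8]].
After inserting 5: P = [[2, 3, 5], [7], [8]].
After inserting 4: P = [[2, 3, 4], [5], [7], [8]].
After inserting 6: P = [[2, 3, 4, 6], [5], [7], [8]].
After inserting 1: P = [[1, 3, 4, 6], [2], [5], [7], [8]].

So P = [[1, 3, 4, 6], [2], [5], [7], [8]], Q = [[1, 2, 4, 7], [3], [5], [6], [8]].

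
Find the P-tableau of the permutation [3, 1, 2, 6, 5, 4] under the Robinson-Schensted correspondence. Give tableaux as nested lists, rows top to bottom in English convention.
P = [[1, 2, 4], [3, 5], [6]]

Insert 3: appended to row 1. P = [[3]].
Insert 1: 1 bumps 3 from row 1; 3 starts row 2. P = [[1], [3]].
Insert 2: appended to row 1. P = [[1, 2], [3]].
Insert 6: appended to row 1. P = [[1, 2, 6], [3]].
Insert 5: 5 bumps 6 from row 1; 6 appends to row 2. P = [[1, 2, 5], [3, 6]].
Insert 4: 4 bumps 5 from row 1; 5 bumps 6 from row 2; 6 starts row 3. P = [[1, 2, 4], [3, 5], [6]].

So P = [[1, 2, 4], [3, 5], [6]].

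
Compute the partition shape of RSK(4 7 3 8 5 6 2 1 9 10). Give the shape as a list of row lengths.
Row-insert each entry into an empty tableau.

After inserting 4: P = [[4]].
After inserting 7: P = [[4, 7]].
After inserting 3: P = [[3, 7], [4]].
After inserting 8: P = [[3, 7, 8], [4]].
After inserting 5: P = [[3, 5, 8], [4, 7]].
After inserting 6: P = [[3, 5, 6], [4, 7, 8]].
After inserting 2: P = [[2, 5, 6], [3, 7, 8], [4]].
After inserting 1: P = [[1, 5, 6], [2, 7, 8], [3], [4]].
After inserting 9: P = [[1, 5, 6, 9], [2, 7, 8], [3], [4]].
After inserting 10: P = [[1, 5, 6, 9, 10], [2, 7, 8], [3], [4]].

The final insertion tableau P = [[1, 5, 6, 9, 10], [2, 7, 8], [3], [4]] has shape [5, 3, 1, 1].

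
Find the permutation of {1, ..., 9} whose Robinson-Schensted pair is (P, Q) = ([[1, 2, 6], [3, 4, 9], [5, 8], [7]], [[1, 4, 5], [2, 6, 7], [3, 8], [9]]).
Reverse the RSK construction: for i from n down to 1, find the cell of Q containing i, remove the entry at that cell from P, and reverse-bump it up through P; the value ejected from row 1 is w(i).

Step i=9: Q has 9 at row 4, column 1; remove 7 from row 4 of P and reverse-bump: 7 enters row 3 and ejects 5; 5 enters row 2 and ejects 4; 4 enters row 1 and ejects 2. So w(9) = 2. P is now [[1, 4, 6], [3, 5, 9], [7, 8]].
Step i=8: Q has 8 at row 3, column 2; remove 8 from row 3 of P and reverse-bump: 8 enters row 2 and ejects 5; 5 enters row 1 and ejects 4. So w(8) = 4. P is now [[1, 5, 6], [3, 8, 9], [7]].
Step i=7: Q has 7 at row 2, column 3; remove 9 from row 2 of P and reverse-bump: 9 enters row 1 and ejects 6. So w(7) = 6. P is now [[1, 5, 9], [3, 8], [7]].
Step i=6: Q has 6 at row 2, column 2; remove 8 from row 2 of P and reverse-bump: 8 enters row 1 and ejects 5. So w(6) = 5. P is now [[1, 8, 9], [3], [7]].
Step i=5: Q has 5 at row 1, column 3; remove that cell from P, ejecting 9. So w(5) = 9. P is now [[1, 8], [3], [7]].
Step i=4: Q has 4 at row 1, column 2; remove that cell from P, ejecting 8. So w(4) = 8. P is now [[1], [3], [7]].
Step i=3: Q has 3 at row 3, column 1; remove 7 from row 3 of P and reverse-bump: 7 enters row 2 and ejects 3; 3 enters row 1 and ejects 1. So w(3) = 1. P is now [[3], [7]].
Step i=2: Q has 2 at row 2, column 1; remove 7 from row 2 of P and reverse-bump: 7 enters row 1 and ejects 3. So w(2) = 3. P is now [[7]].
Step i=1: Q has 1 at row 1, column 1; remove that cell from P, ejecting 7. So w(1) = 7. P is now [].

So w = 7 3 1 8 9 5 6 4 2.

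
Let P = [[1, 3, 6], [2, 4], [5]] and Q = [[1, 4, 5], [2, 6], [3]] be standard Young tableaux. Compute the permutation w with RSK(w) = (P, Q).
5 2 1 4 6 3

Reverse the RSK construction: for i from n down to 1, find the cell of Q containing i, remove the entry at that cell from P, and reverse-bump it up through P; the value ejected from row 1 is w(i).

Step i=6: Q has 6 at row 2, column 2; remove 4 from row 2 of P and reverse-bump: 4 enters row 1 and ejects 3. So w(6) = 3. P is now [[1, 4, 6], [2], [5]].
Step i=5: Q has 5 at row 1, column 3; remove that cell from P, ejecting 6. So w(5) = 6. P is now [[1, 4], [2], [5]].
Step i=4: Q has 4 at row 1, column 2; remove that cell from P, ejecting 4. So w(4) = 4. P is now [[1], [2], [5]].
Step i=3: Q has 3 at row 3, column 1; remove 5 from row 3 of P and reverse-bump: 5 enters row 2 and ejects 2; 2 enters row 1 and ejects 1. So w(3) = 1. P is now [[2], [5]].
Step i=2: Q has 2 at row 2, column 1; remove 5 from row 2 of P and reverse-bump: 5 enters row 1 and ejects 2. So w(2) = 2. P is now [[5]].
Step i=1: Q has 1 at row 1, column 1; remove that cell from P, ejecting 5. So w(1) = 5. P is now [].

So w = 5 2 1 4 6 3.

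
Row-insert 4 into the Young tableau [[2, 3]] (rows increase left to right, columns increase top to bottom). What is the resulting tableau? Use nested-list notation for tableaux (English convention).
4 is larger than every entry of row 1, so it is appended to row 1. The new tableau is [[2, 3, 4]].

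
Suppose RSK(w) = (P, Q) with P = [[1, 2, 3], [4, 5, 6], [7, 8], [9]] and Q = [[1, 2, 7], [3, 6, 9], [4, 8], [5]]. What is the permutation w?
7 9 8 4 1 5 6 2 3

Reverse RSK: for i = n, n-1, ..., 1, locate i in Q, remove the corresponding corner cell from P, and reverse-bump its entry up through P; the value ejected from row 1 is w(i).

So w = 7 9 8 4 1 5 6 2 3.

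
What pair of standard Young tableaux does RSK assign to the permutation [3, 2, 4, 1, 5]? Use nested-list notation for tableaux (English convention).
P = [[1, 4, 5], [2], [3]], Q = [[1, 3, 5], [2], [4]]

Insert each entry of the permutation into P by Schensted row insertion, recording in Q the position of each new cell.

After inserting 3: P = [[3]].
After inserting 2: P = [[2], [3]].
After inserting 4: P = [[2, 4], [3]].
After inserting 1: P = [[1, 4], [2], [3]].
After inserting 5: P = [[1, 4, 5], [2], [3]].

So P = [[1, 4, 5], [2], [3]], Q = [[1, 3, 5], [2], [4]].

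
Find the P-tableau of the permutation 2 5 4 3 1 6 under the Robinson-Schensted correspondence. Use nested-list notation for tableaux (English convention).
Insert 2: appended to row 1. P = [[2]].
Insert 5: appended to row 1. P = [[2, 5]].
Insert 4: 4 bumps 5 from row 1; 5 starts row 2. P = [[2, 4], [5]].
Insert 3: 3 bumps 4 from row 1; 4 bumps 5 from row 2; 5 starts row 3. P = [[2, 3], [4], [5]].
Insert 1: 1 bumps 2 from row 1; 2 bumps 4 from row 2; 4 bumps 5 from row 3; 5 starts row 4. P = [[1, 3], [2], [4], [5]].
Insert 6: appended to row 1. P = [[1, 3, 6], [2], [4], [5]].

So P = [[1, 3, 6], [2], [4], [5]].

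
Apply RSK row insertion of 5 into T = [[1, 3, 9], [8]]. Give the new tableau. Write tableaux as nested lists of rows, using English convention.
[[1, 3, 5], [8, 9]]

In row 1, 5 replaces 9 (the leftmost entry greater than 5); 9 is bumped to row 2. 9 is appended to row 2. The new tableau is [[1, 3, 5], [8, 9]].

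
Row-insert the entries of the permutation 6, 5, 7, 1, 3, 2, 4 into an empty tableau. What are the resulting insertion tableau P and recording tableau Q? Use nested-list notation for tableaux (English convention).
Insert each entry of the permutation into P by Schensted row insertion, recording in Q the position of each new cell.

After inserting 6: P = [[6]].
After inserting 5: P = [[5], [6]].
After inserting 7: P = [[5, 7], [6]].
After inserting 1: P = [[1, 7], [5], [6]].
After inserting 3: P = [[1, 3], [5, 7], [6]].
After inserting 2: P = [[1, 2], [3, 7], [5], [6]].
After inserting 4: P = [[1, 2, 4], [3, 7], [5], [6]].

So P = [[1, 2, 4], [3, 7], [5], [6]], Q = [[1, 3, 7], [2, 5], [4], [6]].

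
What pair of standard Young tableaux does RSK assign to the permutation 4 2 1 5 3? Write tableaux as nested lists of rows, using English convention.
Insert each entry of the permutation into P by Schensted row insertion, recording in Q the position of each new cell.

Insert 4: appended to row 1. P = [[4]], Q = [[1]].
Insert 2: 2 bumps 4 from row 1; 4 starts row 2. P = [[2], [4]], Q = [[1], [2]].
Insert 1: 1 bumps 2 from row 1; 2 bumps 4 from row 2; 4 starts row 3. P = [[1], [2], [4]], Q = [[1], [2], [3]].
Insert 5: appended to row 1. P = [[1, 5], [2], [4]], Q = [[1, 4], [2], [3]].
Insert 3: 3 bumps 5 from row 1; 5 appends to row 2. P = [[1, 3], [2, 5], [4]], Q = [[1, 4], [2, 5], [3]].

So P = [[1, 3], [2, 5], [4]], Q = [[1, 4], [2, 5], [3]].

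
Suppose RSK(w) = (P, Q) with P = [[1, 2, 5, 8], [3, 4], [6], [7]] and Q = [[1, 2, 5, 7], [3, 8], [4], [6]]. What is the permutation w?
Reverse the RSK construction: for i from n down to 1, find the cell of Q containing i, remove the entry at that cell from P, and reverse-bump it up through P; the value ejected from row 1 is w(i).

Step i=8: Q has 8 at row 2, column 2; remove 4 from row 2 of P and reverse-bump: 4 enters row 1 and ejects 2. So w(8) = 2. P is now [[1, 4, 5, 8], [3], [6], [7]].
Step i=7: Q has 7 at row 1, column 4; remove that cell from P, ejecting 8. So w(7) = 8. P is now [[1, 4, 5], [3], [6], [7]].
Step i=6: Q has 6 at row 4, column 1; remove 7 from row 4 of P and reverse-bump: 7 enters row 3 and ejects 6; 6 enters row 2 and ejects 3; 3 enters row 1 and ejects 1. So w(6) = 1. P is now [[3, 4, 5], [6], [7]].
Step i=5: Q has 5 at row 1, column 3; remove that cell from P, ejecting 5. So w(5) = 5. P is now [[3, 4], [6], [7]].
Step i=4: Q has 4 at row 3, column 1; remove 7 from row 3 of P and reverse-bump: 7 enters row 2 and ejects 6; 6 enters row 1 and ejects 4. So w(4) = 4. P is now [[3, 6], [7]].
Step i=3: Q has 3 at row 2, column 1; remove 7 from row 2 of P and reverse-bump: 7 enters row 1 and ejects 6. So w(3) = 6. P is now [[3, 7]].
Step i=2: Q has 2 at row 1, column 2; remove that cell from P, ejecting 7. So w(2) = 7. P is now [[3]].
Step i=1: Q has 1 at row 1, column 1; remove that cell from P, ejecting 3. So w(1) = 3. P is now [].

So w = 3 7 6 4 5 1 8 2.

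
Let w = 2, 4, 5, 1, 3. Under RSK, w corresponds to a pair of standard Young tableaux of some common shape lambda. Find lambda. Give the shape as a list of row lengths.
[3, 2]

Row-insert each entry into an empty tableau.

After inserting 2: P = [[2]].
After inserting 4: P = [[2, 4]].
After inserting 5: P = [[2, 4, 5]].
After inserting 1: P = [[1, 4, 5], [2]].
After inserting 3: P = [[1, 3, 5], [2, 4]].

The final insertion tableau P = [[1, 3, 5], [2, 4]] has shape [3, 2].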